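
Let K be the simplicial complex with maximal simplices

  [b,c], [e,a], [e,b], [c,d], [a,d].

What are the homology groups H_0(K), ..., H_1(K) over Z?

H_0 = Z,  H_1 = Z.

Order the vertices as a < b < c < d < e. Listing each simplex with vertices in this order, K has dimension 1 with simplices:

  0-simplices (5): a, b, c, d, e
  1-simplices (5): ad, ae, bc, be, cd

so the chain groups are C_0 ≅ Z^5, C_1 ≅ Z^5.

Boundary ∂_1: C_1 → C_0 maps an edge to its endpoints' difference, ∂[p,q] = q − p. For instance
  ∂cd = d − c.
The 5×5 boundary matrix has rank 4 and Smith normal form diag(1,1,1,1).

Reading off H_k = ker ∂_k / im ∂_{k+1}:

  H_0: rank C_0 − rank ∂_1 = 5 − 4 = 1, and the invariant factors of ∂_1 are all 1, so H_0 ≅ Z.
  H_1: rank ker ∂_1 − rank ∂_2 = (5 − 4) − 0 = 1, and there is no ∂_2, so H_1 ≅ Z.

(K is a triangulation of the circle S^1.)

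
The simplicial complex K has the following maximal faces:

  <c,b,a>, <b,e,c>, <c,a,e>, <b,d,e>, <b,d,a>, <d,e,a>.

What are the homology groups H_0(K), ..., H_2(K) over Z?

Fix the vertex order a < b < c < d < e and write every simplex with vertices in increasing order. Then dim K = 2 and the simplices of K are:

  0-simplices (5): a, b, c, d, e
  1-simplices (9): ab, ac, ad, ae, bc, bd, be, ce, de
  2-simplices (6): abc, abd, ace, ade, bce, bde

so the chain groups are C_0 ≅ Z^5, C_1 ≅ Z^9, C_2 ≅ Z^6.

Boundary ∂_1: C_1 → C_0 maps an edge to its endpoints' difference, ∂[p,q] = q − p.
The 5×9 boundary matrix has rank 4 and Smith normal form diag(1,1,1,1).

Boundary ∂_2: C_2 → C_1 acts by ∂[p,q,r] = [q,r] − [p,r] + [p,q]. For instance
  ∂abd = bd − ad + ab,
  ∂abc = bc − ac + ab.
The 9×6 boundary matrix has rank 5 and Smith normal form diag(1,1,1,1,1).

Now H_k = ker ∂_k / im ∂_{k+1}, so:

  H_0: rank C_0 − rank ∂_1 = 5 − 4 = 1, and the invariant factors of ∂_1 are all 1, so H_0 = Z.
  H_1: rank ker ∂_1 − rank ∂_2 = (9 − 4) − 5 = 0, and the invariant factors of ∂_2 are all 1, so H_1 = 0.
  H_2: rank ker ∂_2 − rank ∂_3 = (6 − 5) − 0 = 1, and there is no ∂_3, so H_2 = Z.

H_0 ≅ Z,  H_1 = 0,  H_2 ≅ Z.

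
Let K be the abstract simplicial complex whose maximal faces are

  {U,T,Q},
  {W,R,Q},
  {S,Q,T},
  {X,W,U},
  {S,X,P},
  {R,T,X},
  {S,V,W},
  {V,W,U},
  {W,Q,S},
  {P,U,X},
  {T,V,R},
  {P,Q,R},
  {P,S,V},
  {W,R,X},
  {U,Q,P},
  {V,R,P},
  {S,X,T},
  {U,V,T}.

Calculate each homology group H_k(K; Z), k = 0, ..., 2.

H_0 ≅ Z,  H_1 ≅ Z^2,  H_2 ≅ Z.

Order the vertices as P < Q < R < S < T < U < V < W < X. Listing each simplex with vertices in this order, K has dimension 2 with simplices:

  0-simplices (9): P, Q, R, S, T, U, V, W, X
  1-simplices (27): PQ, PR, PS, PU, PV, PX, QR, QS, QT, QU, QW, RT, RV, RW, RX, ST, SV, SW, SX, TU, TV, TX, UV, UW, UX, VW, WX
  2-simplices (18): PQR, PQU, PRV, PSV, PSX, PUX, QRW, QST, QSW, QTU, RTV, RTX, RWX, STX, SVW, TUV, UVW, UWX

giving chain groups C_0 ≅ Z^9, C_1 ≅ Z^27, C_2 ≅ Z^18.

∂_1: C_1 → C_0 maps an edge to its endpoints' difference, ∂[p,q] = q − p. For instance
  ∂PV = V − P.
The 9×27 boundary matrix has rank 8 and Smith normal form diag(1,1,1,1,1,1,1,1).

∂_2: C_2 → C_1 maps a triangle to the signed sum of its edges. For instance
  ∂PSX = SX − PX + PS,
  ∂QST = ST − QT + QS.
This gives a 27×18 integer matrix of rank 17; reducing to Smith normal form yields diagonal entries (1,1,1,1,1,1,1,1,1,1,1,1,1,1,1,1,1).

Now H_k = ker ∂_k / im ∂_{k+1}, so:

  H_0: rank C_0 − rank ∂_1 = 9 − 8 = 1, and the invariant factors of ∂_1 are all 1, so H_0 = Z.
  H_1: rank ker ∂_1 − rank ∂_2 = (27 − 8) − 17 = 2, and the invariant factors of ∂_2 are all 1, so H_1 = Z^2.
  H_2: rank ker ∂_2 − rank ∂_3 = (18 − 17) − 0 = 1, and there is no ∂_3, so H_2 = Z.

(K is a triangulation of the torus T^2.)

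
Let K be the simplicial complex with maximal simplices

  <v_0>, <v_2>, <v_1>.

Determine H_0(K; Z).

H_0 = Z^3.

Take the total order v_0 < v_1 < v_2 on the vertex set. Then K (dimension 0) consists of the simplices:

  0-simplices (3): [v_0], [v_1], [v_2]

so the chain groups are C_0 ≅ Z^3.

Now H_k = ker ∂_k / im ∂_{k+1}, so:

  H_0: rank C_0 − rank ∂_1 = 3 − 0 = 3, and there is no ∂_1, so H_0 ≅ Z^3.

(K is a triangulation of a set of 3 points.)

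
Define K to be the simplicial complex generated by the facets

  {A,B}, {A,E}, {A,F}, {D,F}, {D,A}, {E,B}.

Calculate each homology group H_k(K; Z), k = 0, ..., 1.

H_0 = Z,  H_1 = Z^2.

Order the vertices as A < B < D < E < F. Listing each simplex with vertices in this order, K has dimension 1 with simplices:

  0-simplices (5): A, B, D, E, F
  1-simplices (6): AB, AD, AE, AF, BE, DF

Hence C_0 ≅ Z^5, C_1 ≅ Z^6.

∂_1: C_1 → C_0 maps an edge to its endpoints' difference, ∂[p,q] = q − p.
The resulting 5×6 matrix has rank 4, and its Smith normal form has invariant factors (1,1,1,1).

From H_k ≅ ker(∂_k) / im(∂_{k+1}) we obtain:

  H_0: rank C_0 − rank ∂_1 = 5 − 4 = 1, and the invariant factors of ∂_1 are all 1, so H_0 = Z.
  H_1: rank ker ∂_1 − rank ∂_2 = (6 − 4) − 0 = 2, and there is no ∂_2, so H_1 = Z^2.

(K is a triangulation of a wedge of 2 circles.)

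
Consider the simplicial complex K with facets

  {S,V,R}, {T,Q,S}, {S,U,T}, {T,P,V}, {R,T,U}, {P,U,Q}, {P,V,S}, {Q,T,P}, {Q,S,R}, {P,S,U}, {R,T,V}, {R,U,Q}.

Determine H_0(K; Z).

H_0 ≅ Z.

Take the total order P < Q < R < S < T < U < V on the vertex set. Then K (dimension 2) consists of the simplices:

  0-simplices (7): P, Q, R, S, T, U, V
  1-simplices (18): PQ, PS, PT, PU, PV, QR, QS, QT, QU, RS, RT, RU, RV, ST, SU, SV, TU, TV
  2-simplices (12): PQT, PQU, PSU, PSV, PTV, QRS, QRU, QST, RSV, RTU, RTV, STU

Hence C_0 ≅ Z^7, C_1 ≅ Z^18, C_2 ≅ Z^12.

The boundary map ∂_1: C_1 → C_0 sends each edge [p,q] (with p < q) to q − p. For instance
  ∂QS = S − Q.
The 7×18 boundary matrix has rank 6 and Smith normal form diag(1,1,1,1,1,1).

The boundary map ∂_2: C_2 → C_1 maps a triangle to the signed sum of its edges. For instance
  ∂PQT = QT − PT + PQ,
  ∂PSU = SU − PU + PS.
The 18×12 boundary matrix has rank 12 and Smith normal form diag(1,1,1,1,1,1,1,1,1,1,1,2).

Reading off H_k = ker ∂_k / im ∂_{k+1}:

  H_0: rank C_0 − rank ∂_1 = 7 − 6 = 1, and the invariant factors of ∂_1 are all 1, so H_0 = Z.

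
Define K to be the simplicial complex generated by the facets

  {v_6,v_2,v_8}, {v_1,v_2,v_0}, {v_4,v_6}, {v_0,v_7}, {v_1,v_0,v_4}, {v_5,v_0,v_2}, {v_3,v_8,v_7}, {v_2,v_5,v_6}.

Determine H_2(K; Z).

H_2 = 0.

We work with the vertex ordering v_0 < v_1 < v_2 < v_3 < v_4 < v_5 < v_6 < v_7 < v_8. The simplices of K, each written with vertices in increasing order, are:

  0-simplices (9): [v_0], [v_1], [v_2], [v_3], [v_4], [v_5], [v_6], [v_7], [v_8]
  1-simplices (16): (16 of them)
  2-simplices (6): [v_0,v_1,v_2], [v_0,v_1,v_4], [v_0,v_2,v_5], [v_2,v_5,v_6], [v_2,v_6,v_8], [v_3,v_7,v_8]

Hence C_0 ≅ Z^9, C_1 ≅ Z^16, C_2 ≅ Z^6.

Boundary ∂_1: C_1 → C_0 is given by ∂[p,q] = [q] − [p]. For instance
  ∂[v_2,v_6] = [v_6] − [v_2].
The resulting 9×16 matrix has rank 8, and its Smith normal form has invariant factors (1,1,1,1,1,1,1,1).

∂_2: C_2 → C_1 acts by ∂[p,q,r] = [q,r] − [p,r] + [p,q]. For instance
  ∂[v_2,v_6,v_8] = [v_6,v_8] − [v_2,v_8] + [v_2,v_6],
  ∂[v_0,v_1,v_2] = [v_1,v_2] − [v_0,v_2] + [v_0,v_1].
The 16×6 boundary matrix has rank 6 and Smith normal form diag(1,1,1,1,1,1).

Now H_k = ker ∂_k / im ∂_{k+1}, so:

  H_2: rank ker ∂_2 − rank ∂_3 = (6 − 6) − 0 = 0, and there is no ∂_3, so H_2 ≅ 0.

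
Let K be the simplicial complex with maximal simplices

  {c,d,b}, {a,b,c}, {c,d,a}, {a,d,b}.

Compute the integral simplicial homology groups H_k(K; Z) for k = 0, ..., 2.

Fix the vertex order a < b < c < d and write every simplex with vertices in increasing order. Then dim K = 2 and the simplices of K are:

  0-simplices (4): a, b, c, d
  1-simplices (6): ab, ac, ad, bc, bd, cd
  2-simplices (4): abc, abd, acd, bcd

Hence C_0 ≅ Z^4, C_1 ≅ Z^6, C_2 ≅ Z^4.

Boundary ∂_1: C_1 → C_0 is given by ∂[p,q] = [q] − [p].
The 4×6 boundary matrix has rank 3 and Smith normal form diag(1,1,1).

∂_2: C_2 → C_1 acts by ∂[p,q,r] = [q,r] − [p,r] + [p,q]. For instance
  ∂abd = bd − ad + ab,
  ∂bcd = cd − bd + bc.
The resulting 6×4 matrix has rank 3, and its Smith normal form has invariant factors (1,1,1).

Computing H_k = (kernel of ∂_k) / (image of ∂_{k+1}):

  H_0: rank C_0 − rank ∂_1 = 4 − 3 = 1, and the invariant factors of ∂_1 are all 1, so H_0 ≅ Z.
  H_1: rank ker ∂_1 − rank ∂_2 = (6 − 3) − 3 = 0, and the invariant factors of ∂_2 are all 1, so H_1 ≅ 0.
  H_2: rank ker ∂_2 − rank ∂_3 = (4 − 3) − 0 = 1, and there is no ∂_3, so H_2 ≅ Z.

H_0 = Z,  H_1 = 0,  H_2 = Z.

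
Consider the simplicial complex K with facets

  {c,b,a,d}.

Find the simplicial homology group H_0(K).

Order the vertices as a < b < c < d. Listing each simplex with vertices in this order, K has dimension 3 with simplices:

  0-simplices (4): a, b, c, d
  1-simplices (6): ab, ac, ad, bc, bd, cd
  2-simplices (4): abc, abd, acd, bcd
  3-simplices (1): abcd

so the chain groups are C_0 ≅ Z^4, C_1 ≅ Z^6, C_2 ≅ Z^4, C_3 ≅ Z^1.

∂_1: C_1 → C_0 is given by ∂[p,q] = [q] − [p]. For instance
  ∂ac = c − a.
As a 4×6 matrix over Z this has rank 3, with invariant factors (1,1,1).

The boundary map ∂_2: C_2 → C_1 sends each 2-simplex [p,q,r] to [q,r] − [p,r] + [p,q]. For instance
  ∂acd = cd − ad + ac,
  ∂abc = bc − ac + ab.
As a 6×4 matrix over Z this has rank 3, with invariant factors (1,1,1).

The boundary map ∂_3: C_3 → C_2 sends each 3-simplex σ to the alternating sum Σ_i (−1)^i (σ with its i-th vertex removed). For instance
  ∂abcd = bcd − acd + abd − abc.
This gives a 4×1 integer matrix of rank 1; reducing to Smith normal form yields diagonal entries (1).

From H_k ≅ ker(∂_k) / im(∂_{k+1}) we obtain:

  H_0: rank C_0 − rank ∂_1 = 4 − 3 = 1, and the invariant factors of ∂_1 are all 1, so H_0 ≅ Z.

H_0 ≅ Z.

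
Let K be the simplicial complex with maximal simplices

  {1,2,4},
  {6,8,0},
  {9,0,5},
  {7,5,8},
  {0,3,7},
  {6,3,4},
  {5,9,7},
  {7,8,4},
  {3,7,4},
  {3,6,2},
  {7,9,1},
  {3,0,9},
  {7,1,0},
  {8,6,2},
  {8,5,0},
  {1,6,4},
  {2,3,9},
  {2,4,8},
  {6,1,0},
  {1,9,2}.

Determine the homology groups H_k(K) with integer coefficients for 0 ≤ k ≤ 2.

H_0 ≅ Z,  H_1 ≅ Z ⊕ Z/2,  H_2 = 0.

K has 10 vertices, 30 edges, 20 triangles.
rank ∂_0 = 0, rank ∂_1 = 9 ⇒ b_0 = 10 − 0 − 9 = 1; all invariant factors of ∂_1 are 1 so no torsion. So H_0 ≅ Z.
rank ∂_1 = 9, rank ∂_2 = 20 ⇒ b_1 = 30 − 9 − 20 = 1; ∂_2 has invariant factor(s) [2] giving torsion. So H_1 ≅ Z ⊕ Z/2.
rank ∂_2 = 20, rank ∂_3 = 0 ⇒ b_2 = 20 − 20 − 0 = 0. So H_2 ≅ 0.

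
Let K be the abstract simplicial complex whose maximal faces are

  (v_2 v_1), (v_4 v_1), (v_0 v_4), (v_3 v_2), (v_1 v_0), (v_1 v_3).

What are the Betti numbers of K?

Order the vertices as v_0 < v_1 < v_2 < v_3 < v_4. Listing each simplex with vertices in this order, K has dimension 1 with simplices:

  0-simplices (5): [v_0], [v_1], [v_2], [v_3], [v_4]
  1-simplices (6): [v_0,v_1], [v_0,v_4], [v_1,v_2], [v_1,v_3], [v_1,v_4], [v_2,v_3]

Hence C_0 ≅ Z^5, C_1 ≅ Z^6.

Boundary ∂_1: C_1 → C_0 sends each edge [p,q] (with p < q) to q − p. For instance
  ∂[v_1,v_2] = [v_2] − [v_1].
This gives a 5×6 integer matrix of rank 4; reducing to Smith normal form yields diagonal entries (1,1,1,1).

From H_k ≅ ker(∂_k) / im(∂_{k+1}) we obtain:

  H_0: rank C_0 − rank ∂_1 = 5 − 4 = 1, and the invariant factors of ∂_1 are all 1, so H_0 = Z.
  H_1: rank ker ∂_1 − rank ∂_2 = (6 − 4) − 0 = 2, and there is no ∂_2, so H_1 = Z^2.

As a check, the Euler characteristic is 5 − 6 = -1, which agrees with 1 − 2 = -1.
(K is a triangulation of a wedge of 2 circles.)

Hence the Betti numbers are b_0 = 1, b_1 = 2.

b_0 = 1, b_1 = 2.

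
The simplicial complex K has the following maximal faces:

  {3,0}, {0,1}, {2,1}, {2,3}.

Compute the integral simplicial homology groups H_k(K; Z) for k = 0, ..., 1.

H_0 ≅ Z,  H_1 ≅ Z.

Take the total order 0 < 1 < 2 < 3 on the vertex set. Then K (dimension 1) consists of the simplices:

  0-simplices (4): [0], [1], [2], [3]
  1-simplices (4): [0,1], [0,3], [1,2], [2,3]

Hence C_0 ≅ Z^4, C_1 ≅ Z^4.

The boundary map ∂_1: C_1 → C_0 is given by ∂[p,q] = [q] − [p].
This gives a 4×4 integer matrix of rank 3; reducing to Smith normal form yields diagonal entries (1,1,1).

Now H_k = ker ∂_k / im ∂_{k+1}, so:

  H_0: rank C_0 − rank ∂_1 = 4 − 3 = 1, and the invariant factors of ∂_1 are all 1, so H_0 ≅ Z.
  H_1: rank ker ∂_1 − rank ∂_2 = (4 − 3) − 0 = 1, and there is no ∂_2, so H_1 ≅ Z.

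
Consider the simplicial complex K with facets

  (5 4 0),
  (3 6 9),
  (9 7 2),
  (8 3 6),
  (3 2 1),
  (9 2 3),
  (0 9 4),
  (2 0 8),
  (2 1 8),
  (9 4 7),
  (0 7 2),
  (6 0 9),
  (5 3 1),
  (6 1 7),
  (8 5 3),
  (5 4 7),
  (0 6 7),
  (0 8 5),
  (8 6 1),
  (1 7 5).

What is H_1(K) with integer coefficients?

We work with the vertex ordering 0 < 1 < 2 < 3 < 4 < 5 < 6 < 7 < 8 < 9. The simplices of K, each written with vertices in increasing order, are:

  0-simplices (10): [0], [1], [2], [3], [4], [5], [6], [7], [8], [9]
  1-simplices (30): (30 of them)
  2-simplices (20): (20 of them)

giving chain groups C_0 ≅ Z^10, C_1 ≅ Z^30, C_2 ≅ Z^20.

The boundary map ∂_1: C_1 → C_0 maps an edge to its endpoints' difference, ∂[p,q] = q − p.
The 10×30 boundary matrix has rank 9 and Smith normal form diag(1,1,1,1,1,1,1,1,1).

∂_2: C_2 → C_1 acts by ∂[p,q,r] = [q,r] − [p,r] + [p,q]. For instance
  ∂[1,2,3] = [2,3] − [1,3] + [1,2],
  ∂[3,5,8] = [5,8] − [3,8] + [3,5].
As a 30×20 matrix over Z this has rank 20, with invariant factors (1,1,1,1,1,1,1,1,1,1,1,1,1,1,1,1,1,1,1,2).

From H_k ≅ ker(∂_k) / im(∂_{k+1}) we obtain:

  H_1: rank ker ∂_1 − rank ∂_2 = (30 − 9) − 20 = 1, and ∂_2 has invariant factor 2 > 1, so H_1 = Z ⊕ Z/2Z.

(K is a triangulation of the Klein bottle.)

H_1 ≅ Z ⊕ Z/2Z.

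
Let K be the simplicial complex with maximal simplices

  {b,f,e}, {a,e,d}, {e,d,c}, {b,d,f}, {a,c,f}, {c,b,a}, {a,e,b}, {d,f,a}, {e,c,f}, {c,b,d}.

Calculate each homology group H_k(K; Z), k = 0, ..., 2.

H_0 ≅ Z,  H_1 ≅ Z/2,  H_2 = 0.

Order the vertices as a < b < c < d < e < f. Listing each simplex with vertices in this order, K has dimension 2 with simplices:

  0-simplices (6): a, b, c, d, e, f
  1-simplices (15): ab, ac, ad, ae, af, bc, bd, be, bf, cd, ce, cf, de, df, ef
  2-simplices (10): abc, abe, acf, ade, adf, bcd, bdf, bef, cde, cef

so the chain groups are C_0 ≅ Z^6, C_1 ≅ Z^15, C_2 ≅ Z^10.

Boundary ∂_1: C_1 → C_0 maps an edge to its endpoints' difference, ∂[p,q] = q − p. For instance
  ∂cd = d − c.
This gives a 6×15 integer matrix of rank 5; reducing to Smith normal form yields diagonal entries (1,1,1,1,1).

The boundary map ∂_2: C_2 → C_1 sends each 2-simplex [p,q,r] to [q,r] − [p,r] + [p,q]. For instance
  ∂bcd = cd − bd + bc,
  ∂cde = de − ce + cd.
This gives a 15×10 integer matrix of rank 10; reducing to Smith normal form yields diagonal entries (1,1,1,1,1,1,1,1,1,2).

From H_k ≅ ker(∂_k) / im(∂_{k+1}) we obtain:

  H_0: rank C_0 − rank ∂_1 = 6 − 5 = 1, and the invariant factors of ∂_1 are all 1, so H_0 ≅ Z.
  H_1: rank ker ∂_1 − rank ∂_2 = (15 − 5) − 10 = 0, and ∂_2 has invariant factor 2 > 1, so H_1 ≅ Z/2.
  H_2: rank ker ∂_2 − rank ∂_3 = (10 − 10) − 0 = 0, and there is no ∂_3, so H_2 ≅ 0.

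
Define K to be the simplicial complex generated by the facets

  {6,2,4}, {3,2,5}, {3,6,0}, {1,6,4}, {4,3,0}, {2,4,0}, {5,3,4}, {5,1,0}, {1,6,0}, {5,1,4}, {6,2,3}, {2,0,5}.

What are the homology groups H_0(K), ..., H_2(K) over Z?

Fix the vertex order 0 < 1 < 2 < 3 < 4 < 5 < 6 and write every simplex with vertices in increasing order. Then dim K = 2 and the simplices of K are:

  0-simplices (7): [0], [1], [2], [3], [4], [5], [6]
  1-simplices (18): [0,1], [0,2], [0,3], [0,4], [0,5], [0,6], [1,4], [1,5], [1,6], [2,3], [2,4], [2,5], [2,6], [3,4], [3,5], [3,6], [4,5], [4,6]
  2-simplices (12): [0,1,5], [0,1,6], [0,2,4], [0,2,5], [0,3,4], [0,3,6], [1,4,5], [1,4,6], [2,3,5], [2,3,6], [2,4,6], [3,4,5]

giving chain groups C_0 ≅ Z^7, C_1 ≅ Z^18, C_2 ≅ Z^12.

∂_1: C_1 → C_0 sends each edge [p,q] (with p < q) to q − p.
The 7×18 boundary matrix has rank 6 and Smith normal form diag(1,1,1,1,1,1).

∂_2: C_2 → C_1 maps a triangle to the signed sum of its edges. For instance
  ∂[0,1,5] = [1,5] − [0,5] + [0,1],
  ∂[1,4,6] = [4,6] − [1,6] + [1,4].
As a 18×12 matrix over Z this has rank 12, with invariant factors (1,1,1,1,1,1,1,1,1,1,1,2).

From H_k ≅ ker(∂_k) / im(∂_{k+1}) we obtain:

  H_0: rank C_0 − rank ∂_1 = 7 − 6 = 1, and the invariant factors of ∂_1 are all 1, so H_0 = Z.
  H_1: rank ker ∂_1 − rank ∂_2 = (18 − 6) − 12 = 0, and ∂_2 has invariant factor 2 > 1, so H_1 = Z/2Z.
  H_2: rank ker ∂_2 − rank ∂_3 = (12 − 12) − 0 = 0, and there is no ∂_3, so H_2 = 0.

As a check, the Euler characteristic is 7 − 18 + 12 = 1, which agrees with 1 − 0 + 0 = 1.

H_0 ≅ Z,  H_1 ≅ Z/2Z,  H_2 = 0.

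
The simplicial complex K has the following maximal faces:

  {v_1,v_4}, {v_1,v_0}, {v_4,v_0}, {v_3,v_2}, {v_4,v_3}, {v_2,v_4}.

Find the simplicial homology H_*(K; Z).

Take the total order v_0 < v_1 < v_2 < v_3 < v_4 on the vertex set. Then K (dimension 1) consists of the simplices:

  0-simplices (5): [v_0], [v_1], [v_2], [v_3], [v_4]
  1-simplices (6): [v_0,v_1], [v_0,v_4], [v_1,v_4], [v_2,v_3], [v_2,v_4], [v_3,v_4]

giving chain groups C_0 ≅ Z^5, C_1 ≅ Z^6.

∂_1: C_1 → C_0 maps an edge to its endpoints' difference, ∂[p,q] = q − p. For instance
  ∂[v_3,v_4] = [v_4] − [v_3].
The 5×6 boundary matrix has rank 4 and Smith normal form diag(1,1,1,1).

Now H_k = ker ∂_k / im ∂_{k+1}, so:

  H_0: rank C_0 − rank ∂_1 = 5 − 4 = 1, and the invariant factors of ∂_1 are all 1, so H_0 = Z.
  H_1: rank ker ∂_1 − rank ∂_2 = (6 − 4) − 0 = 2, and there is no ∂_2, so H_1 = Z^2.

(K is a triangulation of a wedge of 2 circles.)

H_0 = Z,  H_1 = Z^2.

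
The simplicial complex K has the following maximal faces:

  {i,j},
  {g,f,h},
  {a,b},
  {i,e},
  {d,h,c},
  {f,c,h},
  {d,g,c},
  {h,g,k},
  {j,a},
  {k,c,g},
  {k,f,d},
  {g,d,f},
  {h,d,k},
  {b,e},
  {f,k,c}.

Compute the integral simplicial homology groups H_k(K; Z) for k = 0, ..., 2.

Fix the vertex order a < b < c < d < e < f < g < h < i < j < k and write every simplex with vertices in increasing order. Then dim K = 2 and the simplices of K are:

  0-simplices (11): a, b, c, d, e, f, g, h, i, j, k
  1-simplices (20): ab, aj, be, cd, cf, cg, ch, ck, df, dg, dh, dk, ei, fg, fh, fk, gh, gk, hk, ij
  2-simplices (10): cdg, cdh, cfh, cfk, cgk, dfg, dfk, dhk, fgh, ghk

so the chain groups are C_0 ≅ Z^11, C_1 ≅ Z^20, C_2 ≅ Z^10.

∂_1: C_1 → C_0 is given by ∂[p,q] = [q] − [p]. For instance
  ∂aj = j − a.
This gives a 11×20 integer matrix of rank 9; reducing to Smith normal form yields diagonal entries (1,1,1,1,1,1,1,1,1).

∂_2: C_2 → C_1 maps a triangle to the signed sum of its edges. For instance
  ∂cgk = gk − ck + cg,
  ∂cfh = fh − ch + cf.
This gives a 20×10 integer matrix of rank 10; reducing to Smith normal form yields diagonal entries (1,1,1,1,1,1,1,1,1,2).

From H_k ≅ ker(∂_k) / im(∂_{k+1}) we obtain:

  H_0: rank C_0 − rank ∂_1 = 11 − 9 = 2, and the invariant factors of ∂_1 are all 1, so H_0 = Z^2.
  H_1: rank ker ∂_1 − rank ∂_2 = (20 − 9) − 10 = 1, and ∂_2 has invariant factor 2 > 1, so H_1 = Z × Z/2.
  H_2: rank ker ∂_2 − rank ∂_3 = (10 − 10) − 0 = 0, and there is no ∂_3, so H_2 = 0.

(K is a triangulation of the disjoint union of the real projective plane RP^2 and the circle S^1.)

H_0 ≅ Z^2,  H_1 ≅ Z × Z/2,  H_2 = 0.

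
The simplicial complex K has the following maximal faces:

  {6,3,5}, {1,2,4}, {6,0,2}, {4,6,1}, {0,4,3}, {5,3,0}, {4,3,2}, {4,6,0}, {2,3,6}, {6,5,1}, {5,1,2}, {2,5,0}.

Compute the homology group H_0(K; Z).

Order the vertices as 0 < 1 < 2 < 3 < 4 < 5 < 6. Listing each simplex with vertices in this order, K has dimension 2 with simplices:

  0-simplices (7): [0], [1], [2], [3], [4], [5], [6]
  1-simplices (18): [0,2], [0,3], [0,4], [0,5], [0,6], [1,2], [1,4], [1,5], [1,6], [2,3], [2,4], [2,5], [2,6], [3,4], [3,5], [3,6], [4,6], [5,6]
  2-simplices (12): [0,2,5], [0,2,6], [0,3,4], [0,3,5], [0,4,6], [1,2,4], [1,2,5], [1,4,6], [1,5,6], [2,3,4], [2,3,6], [3,5,6]

giving chain groups C_0 ≅ Z^7, C_1 ≅ Z^18, C_2 ≅ Z^12.

Boundary ∂_1: C_1 → C_0 sends each edge [p,q] (with p < q) to q − p. For instance
  ∂[5,6] = [6] − [5].
This gives a 7×18 integer matrix of rank 6; reducing to Smith normal form yields diagonal entries (1,1,1,1,1,1).

Boundary ∂_2: C_2 → C_1 acts by ∂[p,q,r] = [q,r] − [p,r] + [p,q]. For instance
  ∂[0,4,6] = [4,6] − [0,6] + [0,4],
  ∂[2,3,6] = [3,6] − [2,6] + [2,3].
The resulting 18×12 matrix has rank 12, and its Smith normal form has invariant factors (1,1,1,1,1,1,1,1,1,1,1,2).

Computing H_k = (kernel of ∂_k) / (image of ∂_{k+1}):

  H_0: rank C_0 − rank ∂_1 = 7 − 6 = 1, and the invariant factors of ∂_1 are all 1, so H_0 ≅ Z.

H_0 ≅ Z.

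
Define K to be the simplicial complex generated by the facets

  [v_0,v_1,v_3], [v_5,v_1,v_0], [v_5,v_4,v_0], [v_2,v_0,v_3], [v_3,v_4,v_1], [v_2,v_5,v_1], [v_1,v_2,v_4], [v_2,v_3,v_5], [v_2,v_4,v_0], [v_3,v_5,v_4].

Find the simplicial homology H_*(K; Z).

H_0 = Z,  H_1 = Z_2,  H_2 = 0.

K has 6 vertices, 15 edges, 10 triangles.
rank ∂_0 = 0, rank ∂_1 = 5 ⇒ b_0 = 6 − 0 − 5 = 1; all invariant factors of ∂_1 are 1 so no torsion. So H_0 = Z.
rank ∂_1 = 5, rank ∂_2 = 10 ⇒ b_1 = 15 − 5 − 10 = 0; ∂_2 has invariant factor(s) [2] giving torsion. So H_1 = Z_2.
rank ∂_2 = 10, rank ∂_3 = 0 ⇒ b_2 = 10 − 10 − 0 = 0. So H_2 = 0.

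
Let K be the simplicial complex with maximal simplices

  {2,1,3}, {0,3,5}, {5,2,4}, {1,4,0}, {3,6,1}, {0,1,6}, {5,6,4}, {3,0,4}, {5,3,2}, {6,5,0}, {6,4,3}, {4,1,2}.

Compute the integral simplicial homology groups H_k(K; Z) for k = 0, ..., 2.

H_0 = Z,  H_1 = Z/2Z,  H_2 = 0.

Order the vertices as 0 < 1 < 2 < 3 < 4 < 5 < 6. Listing each simplex with vertices in this order, K has dimension 2 with simplices:

  0-simplices (7): [0], [1], [2], [3], [4], [5], [6]
  1-simplices (18): [0,1], [0,3], [0,4], [0,5], [0,6], [1,2], [1,3], [1,4], [1,6], [2,3], [2,4], [2,5], [3,4], [3,5], [3,6], [4,5], [4,6], [5,6]
  2-simplices (12): [0,1,4], [0,1,6], [0,3,4], [0,3,5], [0,5,6], [1,2,3], [1,2,4], [1,3,6], [2,3,5], [2,4,5], [3,4,6], [4,5,6]

so the chain groups are C_0 ≅ Z^7, C_1 ≅ Z^18, C_2 ≅ Z^12.

∂_1: C_1 → C_0 is given by ∂[p,q] = [q] − [p].
As a 7×18 matrix over Z this has rank 6, with invariant factors (1,1,1,1,1,1).

∂_2: C_2 → C_1 acts by ∂[p,q,r] = [q,r] − [p,r] + [p,q]. For instance
  ∂[0,3,5] = [3,5] − [0,5] + [0,3],
  ∂[3,4,6] = [4,6] − [3,6] + [3,4].
This gives a 18×12 integer matrix of rank 12; reducing to Smith normal form yields diagonal entries (1,1,1,1,1,1,1,1,1,1,1,2).

Reading off H_k = ker ∂_k / im ∂_{k+1}:

  H_0: rank C_0 − rank ∂_1 = 7 − 6 = 1, and the invariant factors of ∂_1 are all 1, so H_0 = Z.
  H_1: rank ker ∂_1 − rank ∂_2 = (18 − 6) − 12 = 0, and ∂_2 has invariant factor 2 > 1, so H_1 = Z/2Z.
  H_2: rank ker ∂_2 − rank ∂_3 = (12 − 12) − 0 = 0, and there is no ∂_3, so H_2 = 0.

As a check, the Euler characteristic is 7 − 18 + 12 = 1, which agrees with 1 − 0 + 0 = 1.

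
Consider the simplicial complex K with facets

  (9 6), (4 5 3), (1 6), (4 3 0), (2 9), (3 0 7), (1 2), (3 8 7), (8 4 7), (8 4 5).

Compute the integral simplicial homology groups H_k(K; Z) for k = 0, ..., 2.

H_0 = Z^2,  H_1 = Z^2,  H_2 = 0.

Take the total order 0 < 1 < 2 < 3 < 4 < 5 < 6 < 7 < 8 < 9 on the vertex set. Then K (dimension 2) consists of the simplices:

  0-simplices (10): [0], [1], [2], [3], [4], [5], [6], [7], [8], [9]
  1-simplices (16): [0,3], [0,4], [0,7], [1,2], [1,6], [2,9], [3,4], [3,5], [3,7], [3,8], [4,5], [4,7], [4,8], [5,8], [6,9], [7,8]
  2-simplices (6): [0,3,4], [0,3,7], [3,4,5], [3,7,8], [4,5,8], [4,7,8]

Hence C_0 ≅ Z^10, C_1 ≅ Z^16, C_2 ≅ Z^6.

∂_1: C_1 → C_0 is given by ∂[p,q] = [q] − [p]. For instance
  ∂[3,7] = [7] − [3].
As a 10×16 matrix over Z this has rank 8, with invariant factors (1,1,1,1,1,1,1,1).

The boundary map ∂_2: C_2 → C_1 maps a triangle to the signed sum of its edges. For instance
  ∂[0,3,4] = [3,4] − [0,4] + [0,3],
  ∂[0,3,7] = [3,7] − [0,7] + [0,3].
The resulting 16×6 matrix has rank 6, and its Smith normal form has invariant factors (1,1,1,1,1,1).

Reading off H_k = ker ∂_k / im ∂_{k+1}:

  H_0: rank C_0 − rank ∂_1 = 10 − 8 = 2, and the invariant factors of ∂_1 are all 1, so H_0 ≅ Z^2.
  H_1: rank ker ∂_1 − rank ∂_2 = (16 − 8) − 6 = 2, and the invariant factors of ∂_2 are all 1, so H_1 ≅ Z^2.
  H_2: rank ker ∂_2 − rank ∂_3 = (6 − 6) − 0 = 0, and there is no ∂_3, so H_2 ≅ 0.

As a check, the Euler characteristic is 10 − 16 + 6 = 0, which agrees with 2 − 2 + 0 = 0.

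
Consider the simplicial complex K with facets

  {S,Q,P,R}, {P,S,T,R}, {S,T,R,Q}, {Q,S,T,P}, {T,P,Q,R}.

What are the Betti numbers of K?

b_0 = 1, b_1 = 0, b_2 = 0, b_3 = 1.

Take the total order P < Q < R < S < T on the vertex set. Then K (dimension 3) consists of the simplices:

  0-simplices (5): P, Q, R, S, T
  1-simplices (10): PQ, PR, PS, PT, QR, QS, QT, RS, RT, ST
  2-simplices (10): PQR, PQS, PQT, PRS, PRT, PST, QRS, QRT, QST, RST
  3-simplices (5): PQRS, PQRT, PQST, PRST, QRST

Hence C_0 ≅ Z^5, C_1 ≅ Z^10, C_2 ≅ Z^10, C_3 ≅ Z^5.

Boundary ∂_1: C_1 → C_0 is given by ∂[p,q] = [q] − [p]. For instance
  ∂QS = S − Q.
As a 5×10 matrix over Z this has rank 4, with invariant factors (1,1,1,1).

∂_2: C_2 → C_1 sends each 2-simplex [p,q,r] to [q,r] − [p,r] + [p,q]. For instance
  ∂PQT = QT − PT + PQ,
  ∂PRS = RS − PS + PR.
The 10×10 boundary matrix has rank 6 and Smith normal form diag(1,1,1,1,1,1).

∂_3: C_3 → C_2 sends each 3-simplex σ to the alternating sum Σ_i (−1)^i (σ with its i-th vertex removed). For instance
  ∂QRST = RST − QST + QRT − QRS,
  ∂PQRT = QRT − PRT + PQT − PQR.
As a 10×5 matrix over Z this has rank 4, with invariant factors (1,1,1,1).

From H_k ≅ ker(∂_k) / im(∂_{k+1}) we obtain:

  H_0: rank C_0 − rank ∂_1 = 5 − 4 = 1, and the invariant factors of ∂_1 are all 1, so H_0 = Z.
  H_1: rank ker ∂_1 − rank ∂_2 = (10 − 4) − 6 = 0, and the invariant factors of ∂_2 are all 1, so H_1 = 0.
  H_2: rank ker ∂_2 − rank ∂_3 = (10 − 6) − 4 = 0, and the invariant factors of ∂_3 are all 1, so H_2 = 0.
  H_3: rank ker ∂_3 − rank ∂_4 = (5 − 4) − 0 = 1, and there is no ∂_4, so H_3 = Z.

Hence the Betti numbers are b_0 = 1, b_1 = 0, b_2 = 0, b_3 = 1.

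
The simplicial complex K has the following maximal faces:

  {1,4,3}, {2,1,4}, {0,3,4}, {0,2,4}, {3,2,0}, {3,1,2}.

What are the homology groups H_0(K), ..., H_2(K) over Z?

Take the total order 0 < 1 < 2 < 3 < 4 on the vertex set. Then K (dimension 2) consists of the simplices:

  0-simplices (5): [0], [1], [2], [3], [4]
  1-simplices (9): [0,2], [0,3], [0,4], [1,2], [1,3], [1,4], [2,3], [2,4], [3,4]
  2-simplices (6): [0,2,3], [0,2,4], [0,3,4], [1,2,3], [1,2,4], [1,3,4]

so the chain groups are C_0 ≅ Z^5, C_1 ≅ Z^9, C_2 ≅ Z^6.

Boundary ∂_1: C_1 → C_0 maps an edge to its endpoints' difference, ∂[p,q] = q − p. For instance
  ∂[3,4] = [4] − [3].
As a 5×9 matrix over Z this has rank 4, with invariant factors (1,1,1,1).

The boundary map ∂_2: C_2 → C_1 acts by ∂[p,q,r] = [q,r] − [p,r] + [p,q]. For instance
  ∂[0,3,4] = [3,4] − [0,4] + [0,3],
  ∂[1,2,4] = [2,4] − [1,4] + [1,2].
This gives a 9×6 integer matrix of rank 5; reducing to Smith normal form yields diagonal entries (1,1,1,1,1).

From H_k ≅ ker(∂_k) / im(∂_{k+1}) we obtain:

  H_0: rank C_0 − rank ∂_1 = 5 − 4 = 1, and the invariant factors of ∂_1 are all 1, so H_0 = Z.
  H_1: rank ker ∂_1 − rank ∂_2 = (9 − 4) − 5 = 0, and the invariant factors of ∂_2 are all 1, so H_1 = 0.
  H_2: rank ker ∂_2 − rank ∂_3 = (6 − 5) − 0 = 1, and there is no ∂_3, so H_2 = Z.

H_0 = Z,  H_1 = 0,  H_2 = Z.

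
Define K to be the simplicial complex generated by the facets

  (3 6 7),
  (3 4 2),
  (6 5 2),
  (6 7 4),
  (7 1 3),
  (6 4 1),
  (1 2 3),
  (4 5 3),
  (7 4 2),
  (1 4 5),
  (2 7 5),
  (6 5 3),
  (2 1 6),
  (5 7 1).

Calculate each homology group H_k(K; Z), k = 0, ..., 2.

H_0 = Z,  H_1 = Z^2,  H_2 = Z.

Fix the vertex order 1 < 2 < 3 < 4 < 5 < 6 < 7 and write every simplex with vertices in increasing order. Then dim K = 2 and the simplices of K are:

  0-simplices (7): [1], [2], [3], [4], [5], [6], [7]
  1-simplices (21): [1,2], [1,3], [1,4], [1,5], [1,6], [1,7], [2,3], [2,4], [2,5], [2,6], [2,7], [3,4], [3,5], [3,6], [3,7], [4,5], [4,6], [4,7], [5,6], [5,7], [6,7]
  2-simplices (14): [1,2,3], [1,2,6], [1,3,7], [1,4,5], [1,4,6], [1,5,7], [2,3,4], [2,4,7], [2,5,6], [2,5,7], [3,4,5], [3,5,6], [3,6,7], [4,6,7]

Hence C_0 ≅ Z^7, C_1 ≅ Z^21, C_2 ≅ Z^14.

∂_1: C_1 → C_0 sends each edge [p,q] (with p < q) to q − p. For instance
  ∂[1,5] = [5] − [1].
The 7×21 boundary matrix has rank 6 and Smith normal form diag(1,1,1,1,1,1).

Boundary ∂_2: C_2 → C_1 sends each 2-simplex [p,q,r] to [q,r] − [p,r] + [p,q]. For instance
  ∂[2,5,7] = [5,7] − [2,7] + [2,5],
  ∂[3,5,6] = [5,6] − [3,6] + [3,5].
As a 21×14 matrix over Z this has rank 13, with invariant factors (1,1,1,1,1,1,1,1,1,1,1,1,1).

Now H_k = ker ∂_k / im ∂_{k+1}, so:

  H_0: rank C_0 − rank ∂_1 = 7 − 6 = 1, and the invariant factors of ∂_1 are all 1, so H_0 ≅ Z.
  H_1: rank ker ∂_1 − rank ∂_2 = (21 − 6) − 13 = 2, and the invariant factors of ∂_2 are all 1, so H_1 ≅ Z^2.
  H_2: rank ker ∂_2 − rank ∂_3 = (14 − 13) − 0 = 1, and there is no ∂_3, so H_2 ≅ Z.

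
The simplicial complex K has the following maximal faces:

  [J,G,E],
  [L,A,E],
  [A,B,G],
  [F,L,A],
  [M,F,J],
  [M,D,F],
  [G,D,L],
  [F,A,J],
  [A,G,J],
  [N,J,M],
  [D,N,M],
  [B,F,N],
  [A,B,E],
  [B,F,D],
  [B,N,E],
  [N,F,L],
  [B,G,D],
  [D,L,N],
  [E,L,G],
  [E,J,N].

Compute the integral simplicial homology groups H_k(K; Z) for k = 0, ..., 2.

Take the total order A < B < D < E < F < G < J < L < M < N on the vertex set. Then K (dimension 2) consists of the simplices:

  0-simplices (10): A, B, D, E, F, G, J, L, M, N
  1-simplices (30): AB, AE, AF, AG, AJ, AL, BD, BE, BF, BG, BN, DF, DG, DL, DM, DN, EG, EJ, EL, EN, FJ, FL, FM, FN, GJ, GL, JM, JN, LN, MN
  2-simplices (20): ABE, ABG, AEL, AFJ, AFL, AGJ, BDF, BDG, BEN, BFN, DFM, DGL, DLN, DMN, EGJ, EGL, EJN, FJM, FLN, JMN

so the chain groups are C_0 ≅ Z^10, C_1 ≅ Z^30, C_2 ≅ Z^20.

Boundary ∂_1: C_1 → C_0 sends each edge [p,q] (with p < q) to q − p. For instance
  ∂BF = F − B.
The resulting 10×30 matrix has rank 9, and its Smith normal form has invariant factors (1,1,1,1,1,1,1,1,1).

The boundary map ∂_2: C_2 → C_1 acts by ∂[p,q,r] = [q,r] − [p,r] + [p,q]. For instance
  ∂ABG = BG − AG + AB,
  ∂EGJ = GJ − EJ + EG.
The resulting 30×20 matrix has rank 20, and its Smith normal form has invariant factors (1,1,1,1,1,1,1,1,1,1,1,1,1,1,1,1,1,1,1,2).

From H_k ≅ ker(∂_k) / im(∂_{k+1}) we obtain:

  H_0: rank C_0 − rank ∂_1 = 10 − 9 = 1, and the invariant factors of ∂_1 are all 1, so H_0 = Z.
  H_1: rank ker ∂_1 − rank ∂_2 = (30 − 9) − 20 = 1, and ∂_2 has invariant factor 2 > 1, so H_1 = Z × Z/2.
  H_2: rank ker ∂_2 − rank ∂_3 = (20 − 20) − 0 = 0, and there is no ∂_3, so H_2 = 0.

H_0 = Z,  H_1 = Z × Z/2,  H_2 = 0.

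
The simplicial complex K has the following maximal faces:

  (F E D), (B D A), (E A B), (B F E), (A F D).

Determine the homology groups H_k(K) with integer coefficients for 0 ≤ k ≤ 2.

Order the vertices as A < B < D < E < F. Listing each simplex with vertices in this order, K has dimension 2 with simplices:

  0-simplices (5): A, B, D, E, F
  1-simplices (10): AB, AD, AE, AF, BD, BE, BF, DE, DF, EF
  2-simplices (5): ABD, ABE, ADF, BEF, DEF

Hence C_0 ≅ Z^5, C_1 ≅ Z^10, C_2 ≅ Z^5.

∂_1: C_1 → C_0 maps an edge to its endpoints' difference, ∂[p,q] = q − p. For instance
  ∂BE = E − B.
As a 5×10 matrix over Z this has rank 4, with invariant factors (1,1,1,1).

Boundary ∂_2: C_2 → C_1 maps a triangle to the signed sum of its edges. For instance
  ∂ABE = BE − AE + AB,
  ∂DEF = EF − DF + DE.
As a 10×5 matrix over Z this has rank 5, with invariant factors (1,1,1,1,1).

Computing H_k = (kernel of ∂_k) / (image of ∂_{k+1}):

  H_0: rank C_0 − rank ∂_1 = 5 − 4 = 1, and the invariant factors of ∂_1 are all 1, so H_0 = Z.
  H_1: rank ker ∂_1 − rank ∂_2 = (10 − 4) − 5 = 1, and the invariant factors of ∂_2 are all 1, so H_1 = Z.
  H_2: rank ker ∂_2 − rank ∂_3 = (5 − 5) − 0 = 0, and there is no ∂_3, so H_2 = 0.

H_0 = Z,  H_1 = Z,  H_2 = 0.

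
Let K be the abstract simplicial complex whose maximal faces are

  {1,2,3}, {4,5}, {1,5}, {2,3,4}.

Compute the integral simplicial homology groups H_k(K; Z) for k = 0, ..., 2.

H_0 = Z,  H_1 = Z,  H_2 = 0.

Fix the vertex order 1 < 2 < 3 < 4 < 5 and write every simplex with vertices in increasing order. Then dim K = 2 and the simplices of K are:

  0-simplices (5): [1], [2], [3], [4], [5]
  1-simplices (7): [1,2], [1,3], [1,5], [2,3], [2,4], [3,4], [4,5]
  2-simplices (2): [1,2,3], [2,3,4]

so the chain groups are C_0 ≅ Z^5, C_1 ≅ Z^7, C_2 ≅ Z^2.

∂_1: C_1 → C_0 sends each edge [p,q] (with p < q) to q − p. For instance
  ∂[3,4] = [4] − [3].
The 5×7 boundary matrix has rank 4 and Smith normal form diag(1,1,1,1).

∂_2: C_2 → C_1 maps a triangle to the signed sum of its edges. For instance
  ∂[2,3,4] = [3,4] − [2,4] + [2,3],
  ∂[1,2,3] = [2,3] − [1,3] + [1,2].
This gives a 7×2 integer matrix of rank 2; reducing to Smith normal form yields diagonal entries (1,1).

From H_k ≅ ker(∂_k) / im(∂_{k+1}) we obtain:

  H_0: rank C_0 − rank ∂_1 = 5 − 4 = 1, and the invariant factors of ∂_1 are all 1, so H_0 ≅ Z.
  H_1: rank ker ∂_1 − rank ∂_2 = (7 − 4) − 2 = 1, and the invariant factors of ∂_2 are all 1, so H_1 ≅ Z.
  H_2: rank ker ∂_2 − rank ∂_3 = (2 − 2) − 0 = 0, and there is no ∂_3, so H_2 ≅ 0.

As a check, the Euler characteristic is 5 − 7 + 2 = 0, which agrees with 1 − 1 + 0 = 0.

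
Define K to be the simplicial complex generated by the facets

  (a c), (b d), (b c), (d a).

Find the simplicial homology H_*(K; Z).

H_0 ≅ Z,  H_1 ≅ Z.

Order the vertices as a < b < c < d. Listing each simplex with vertices in this order, K has dimension 1 with simplices:

  0-simplices (4): a, b, c, d
  1-simplices (4): ac, ad, bc, bd

Hence C_0 ≅ Z^4, C_1 ≅ Z^4.

The boundary map ∂_1: C_1 → C_0 is given by ∂[p,q] = [q] − [p].
This gives a 4×4 integer matrix of rank 3; reducing to Smith normal form yields diagonal entries (1,1,1).

Reading off H_k = ker ∂_k / im ∂_{k+1}:

  H_0: rank C_0 − rank ∂_1 = 4 − 3 = 1, and the invariant factors of ∂_1 are all 1, so H_0 = Z.
  H_1: rank ker ∂_1 − rank ∂_2 = (4 − 3) − 0 = 1, and there is no ∂_2, so H_1 = Z.

As a check, the Euler characteristic is 4 − 4 = 0, which agrees with 1 − 1 = 0.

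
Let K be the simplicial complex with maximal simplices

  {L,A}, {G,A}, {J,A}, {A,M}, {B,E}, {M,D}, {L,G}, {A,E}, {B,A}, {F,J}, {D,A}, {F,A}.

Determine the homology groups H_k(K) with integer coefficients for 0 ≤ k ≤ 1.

H_0 = Z,  H_1 = Z^4.

Take the total order A < B < D < E < F < G < J < L < M on the vertex set. Then K (dimension 1) consists of the simplices:

  0-simplices (9): A, B, D, E, F, G, J, L, M
  1-simplices (12): AB, AD, AE, AF, AG, AJ, AL, AM, BE, DM, FJ, GL

giving chain groups C_0 ≅ Z^9, C_1 ≅ Z^12.

The boundary map ∂_1: C_1 → C_0 is given by ∂[p,q] = [q] − [p].
This gives a 9×12 integer matrix of rank 8; reducing to Smith normal form yields diagonal entries (1,1,1,1,1,1,1,1).

From H_k ≅ ker(∂_k) / im(∂_{k+1}) we obtain:

  H_0: rank C_0 − rank ∂_1 = 9 − 8 = 1, and the invariant factors of ∂_1 are all 1, so H_0 = Z.
  H_1: rank ker ∂_1 − rank ∂_2 = (12 − 8) − 0 = 4, and there is no ∂_2, so H_1 = Z^4.

(K is a triangulation of a wedge of 4 circles.)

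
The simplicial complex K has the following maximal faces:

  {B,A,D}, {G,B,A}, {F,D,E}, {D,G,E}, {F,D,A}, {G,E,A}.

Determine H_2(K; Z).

H_2 = 0.

Order the vertices as A < B < D < E < F < G. Listing each simplex with vertices in this order, K has dimension 2 with simplices:

  0-simplices (6): A, B, D, E, F, G
  1-simplices (12): AB, AD, AE, AF, AG, BD, BG, DE, DF, DG, EF, EG
  2-simplices (6): ABD, ABG, ADF, AEG, DEF, DEG

giving chain groups C_0 ≅ Z^6, C_1 ≅ Z^12, C_2 ≅ Z^6.

Boundary ∂_1: C_1 → C_0 sends each edge [p,q] (with p < q) to q − p. For instance
  ∂AE = E − A.
The resulting 6×12 matrix has rank 5, and its Smith normal form has invariant factors (1,1,1,1,1).

∂_2: C_2 → C_1 acts by ∂[p,q,r] = [q,r] − [p,r] + [p,q]. For instance
  ∂AEG = EG − AG + AE,
  ∂DEF = EF − DF + DE.
The 12×6 boundary matrix has rank 6 and Smith normal form diag(1,1,1,1,1,1).

From H_k ≅ ker(∂_k) / im(∂_{k+1}) we obtain:

  H_2: rank ker ∂_2 − rank ∂_3 = (6 − 6) − 0 = 0, and there is no ∂_3, so H_2 = 0.

(K is a triangulation of the cylinder S^1 x I.)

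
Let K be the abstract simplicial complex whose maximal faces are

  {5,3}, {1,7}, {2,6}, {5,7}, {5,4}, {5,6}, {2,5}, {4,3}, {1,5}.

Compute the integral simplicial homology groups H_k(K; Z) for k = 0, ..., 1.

Order the vertices as 1 < 2 < 3 < 4 < 5 < 6 < 7. Listing each simplex with vertices in this order, K has dimension 1 with simplices:

  0-simplices (7): [1], [2], [3], [4], [5], [6], [7]
  1-simplices (9): [1,5], [1,7], [2,5], [2,6], [3,4], [3,5], [4,5], [5,6], [5,7]

Hence C_0 ≅ Z^7, C_1 ≅ Z^9.

Boundary ∂_1: C_1 → C_0 is given by ∂[p,q] = [q] − [p]. For instance
  ∂[3,4] = [4] − [3].
The resulting 7×9 matrix has rank 6, and its Smith normal form has invariant factors (1,1,1,1,1,1).

Now H_k = ker ∂_k / im ∂_{k+1}, so:

  H_0: rank C_0 − rank ∂_1 = 7 − 6 = 1, and the invariant factors of ∂_1 are all 1, so H_0 ≅ Z.
  H_1: rank ker ∂_1 − rank ∂_2 = (9 − 6) − 0 = 3, and there is no ∂_2, so H_1 ≅ Z^3.

As a check, the Euler characteristic is 7 − 9 = -2, which agrees with 1 − 3 = -2.

H_0 = Z,  H_1 = Z^3.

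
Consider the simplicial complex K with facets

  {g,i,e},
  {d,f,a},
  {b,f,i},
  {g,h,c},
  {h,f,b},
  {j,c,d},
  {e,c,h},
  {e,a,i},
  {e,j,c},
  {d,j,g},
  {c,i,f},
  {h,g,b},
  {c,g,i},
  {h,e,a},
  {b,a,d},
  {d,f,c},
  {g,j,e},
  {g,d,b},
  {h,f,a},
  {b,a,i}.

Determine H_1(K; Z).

H_1 = Z ⊕ Z/2Z.

We work with the vertex ordering a < b < c < d < e < f < g < h < i < j. The simplices of K, each written with vertices in increasing order, are:

  0-simplices (10): a, b, c, d, e, f, g, h, i, j
  1-simplices (30): ab, ad, ae, af, ah, ai, bd, bf, bg, bh, bi, cd, ce, cf, cg, ch, ci, cj, df, dg, dj, eg, eh, ei, ej, fh, fi, gh, gi, gj
  2-simplices (20): abd, abi, adf, aeh, aei, afh, bdg, bfh, bfi, bgh, cdf, cdj, ceh, cej, cfi, cgh, cgi, dgj, egi, egj

Hence C_0 ≅ Z^10, C_1 ≅ Z^30, C_2 ≅ Z^20.

Boundary ∂_1: C_1 → C_0 sends each edge [p,q] (with p < q) to q − p.
The 10×30 boundary matrix has rank 9 and Smith normal form diag(1,1,1,1,1,1,1,1,1).

The boundary map ∂_2: C_2 → C_1 sends each 2-simplex [p,q,r] to [q,r] − [p,r] + [p,q]. For instance
  ∂afh = fh − ah + af,
  ∂bfh = fh − bh + bf.
As a 30×20 matrix over Z this has rank 20, with invariant factors (1,1,1,1,1,1,1,1,1,1,1,1,1,1,1,1,1,1,1,2).

Computing H_k = (kernel of ∂_k) / (image of ∂_{k+1}):

  H_1: rank ker ∂_1 − rank ∂_2 = (30 − 9) − 20 = 1, and ∂_2 has invariant factor 2 > 1, so H_1 ≅ Z ⊕ Z/2Z.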